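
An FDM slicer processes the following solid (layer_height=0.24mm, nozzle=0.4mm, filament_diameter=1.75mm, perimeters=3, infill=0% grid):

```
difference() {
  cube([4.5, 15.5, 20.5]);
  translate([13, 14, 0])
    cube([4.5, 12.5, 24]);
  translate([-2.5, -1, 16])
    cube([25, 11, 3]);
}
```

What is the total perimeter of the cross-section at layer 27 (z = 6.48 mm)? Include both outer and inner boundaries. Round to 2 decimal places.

At z = 6.48 mm: the cube (footprint 4.5×15.5) is included at this height (perimeter 40.00 mm); the cube at (13, 14) (footprint 4.5×12.5) is included at this height (perimeter 34.00 mm); the cube at (-2.5, -1) is absent (z outside [16, 19]); After the difference (first − rest): starting from the 4.5×15.5 cube, the 4.5×12.5 cube at (13, 14) misses the remaining region (no effect) — boundary = 40.00 mm. Overall, the cross-section is a single solid region. Total boundary length (outer) = 40.00 mm.

40.00 mm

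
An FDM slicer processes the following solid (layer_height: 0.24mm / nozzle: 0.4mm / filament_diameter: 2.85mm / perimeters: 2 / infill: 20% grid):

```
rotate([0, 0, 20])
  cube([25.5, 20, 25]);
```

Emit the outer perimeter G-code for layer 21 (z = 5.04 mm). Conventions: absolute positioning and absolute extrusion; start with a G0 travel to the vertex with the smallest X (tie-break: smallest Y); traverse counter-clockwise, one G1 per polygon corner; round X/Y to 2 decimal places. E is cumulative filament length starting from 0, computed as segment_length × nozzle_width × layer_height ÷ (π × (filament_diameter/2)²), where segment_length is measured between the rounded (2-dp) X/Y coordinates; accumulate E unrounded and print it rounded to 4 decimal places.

At z = 5.04 mm: the cube (footprint 25.5×20) is included at this height; (rotated 20° about Z; rotation is an isometry so areas/perimeters/island counts are preserved). The outline is a single polygon with 4 vertices. Extrusion per mm of travel: 0.4 × 0.24 / (π × 1.425²) = 0.015048. Accumulating E over each segment gives final E = 1.3694.

G0 X-6.84 Y18.79 Z5.04
G1 X0.00 Y0.00 E0.3009
G1 X23.96 Y8.72 E0.6846
G1 X17.12 Y27.52 E0.9857
G1 X-6.84 Y18.79 E1.3694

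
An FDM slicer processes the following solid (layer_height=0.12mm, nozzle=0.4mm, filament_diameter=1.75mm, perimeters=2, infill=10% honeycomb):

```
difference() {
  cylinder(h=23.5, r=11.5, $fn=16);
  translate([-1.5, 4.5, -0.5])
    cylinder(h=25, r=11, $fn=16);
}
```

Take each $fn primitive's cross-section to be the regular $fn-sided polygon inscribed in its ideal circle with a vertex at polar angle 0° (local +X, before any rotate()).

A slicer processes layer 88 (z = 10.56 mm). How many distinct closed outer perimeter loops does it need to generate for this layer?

1

At z = 10.56 mm: the r=11.5 cylinder gives a regular 16-gon of circumradius 11.5 (constant along its height); the r=11 cylinder at (-1.5, 4.5) contributes a regular 16-gon of circumradius 11; Subtracting the remaining from the first: starting from the r=11.5 cylinder, the r=11 cylinder at (-1.5, 4.5) partially overlaps it — only the 282.51 mm² overlap (of its 370.44 mm²) is removed, clipping the outline — 1 connected region. The result has 1 disconnected region.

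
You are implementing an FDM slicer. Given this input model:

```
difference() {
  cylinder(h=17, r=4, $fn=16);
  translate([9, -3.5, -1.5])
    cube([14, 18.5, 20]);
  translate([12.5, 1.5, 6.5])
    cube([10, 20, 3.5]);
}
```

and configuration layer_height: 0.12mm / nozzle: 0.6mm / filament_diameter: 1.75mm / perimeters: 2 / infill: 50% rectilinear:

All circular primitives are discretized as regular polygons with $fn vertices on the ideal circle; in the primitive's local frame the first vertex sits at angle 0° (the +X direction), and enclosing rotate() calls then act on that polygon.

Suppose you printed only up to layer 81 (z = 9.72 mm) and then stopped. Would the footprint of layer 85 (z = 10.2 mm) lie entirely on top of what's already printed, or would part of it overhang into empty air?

Compare the two slices. At z = 9.72: the cylinder: section is a regular 16-gon, circumradius r=4 (area = (16/2)·4.000²·sin(360°/16) = 48.98 mm²); the 14×18.5 cube at (9, -3.5) contributes its full rectangle (area 259.00 mm²); the 10×20 cube at (12.5, 1.5) contributes its full rectangle (area 200.00 mm²); After the difference (first − rest): starting from the r=4 cylinder (48.98 mm²), the 14×18.5 cube at (9, -3.5) misses the remaining region (no effect); the 10×20 cube at (12.5, 1.5) misses the remaining region (no effect) — area = 48.98 mm². At z = 10.2: the cylinder: section is a regular 16-gon, circumradius r=4 (area = (16/2)·4.000²·sin(360°/16) = 48.98 mm²); the cube at (9, -3.5) is present — its section is the full 14×18.5 rectangle (area 259.00 mm²); the cube at (12.5, 1.5) does not reach this height (z outside [6.5, 10]); After the difference (first − rest): starting from the r=4 cylinder (48.98 mm²), the 14×18.5 cube at (9, -3.5) misses the remaining region (no effect) — area = 48.98 mm². Checking containment: the cross-section at z = 10.2 is a subset of the cross-section at z = 9.72.

entirely on top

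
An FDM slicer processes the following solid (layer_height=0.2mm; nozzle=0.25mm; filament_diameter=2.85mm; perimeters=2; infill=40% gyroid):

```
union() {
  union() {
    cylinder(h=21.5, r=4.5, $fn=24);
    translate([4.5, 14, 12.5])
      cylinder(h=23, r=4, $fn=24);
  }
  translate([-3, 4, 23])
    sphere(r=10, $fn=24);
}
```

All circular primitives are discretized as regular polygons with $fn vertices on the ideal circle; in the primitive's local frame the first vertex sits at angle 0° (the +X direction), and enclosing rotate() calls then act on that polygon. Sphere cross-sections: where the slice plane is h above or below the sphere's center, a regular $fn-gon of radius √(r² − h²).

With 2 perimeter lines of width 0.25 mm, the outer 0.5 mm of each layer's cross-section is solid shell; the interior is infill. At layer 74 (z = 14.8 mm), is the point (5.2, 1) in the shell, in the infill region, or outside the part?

outside

At z = 14.8 mm: the cylinder: section is a regular 24-gon, circumradius r=4.5; the r=4 cylinder at (4.5, 14) gives a regular 24-gon of circumradius 4 (constant along its height); Combining (union): the 2 present regions are separate (no shared area or edge), so areas and boundary lengths simply add and each stays a separate island — 2 connected regions; the r=10 sphere at (-3, 4) contributes a regular 24-gon of circumradius √(10²−8.2²) = 5.724; Taking the union: the regions partially overlap (shared area 31.92 mm²), so overlapping operands fuse into one piece — 2 connected regions. Overall, the cross-section has 2 separate islands. The nearest boundary edge runs (4.35, 1.16)→(4.50, 0.00); distance from the point to it = 0.82 mm. The point is not inside any of the regions above, so it lies outside the cross-section (0.82 mm from the nearest boundary).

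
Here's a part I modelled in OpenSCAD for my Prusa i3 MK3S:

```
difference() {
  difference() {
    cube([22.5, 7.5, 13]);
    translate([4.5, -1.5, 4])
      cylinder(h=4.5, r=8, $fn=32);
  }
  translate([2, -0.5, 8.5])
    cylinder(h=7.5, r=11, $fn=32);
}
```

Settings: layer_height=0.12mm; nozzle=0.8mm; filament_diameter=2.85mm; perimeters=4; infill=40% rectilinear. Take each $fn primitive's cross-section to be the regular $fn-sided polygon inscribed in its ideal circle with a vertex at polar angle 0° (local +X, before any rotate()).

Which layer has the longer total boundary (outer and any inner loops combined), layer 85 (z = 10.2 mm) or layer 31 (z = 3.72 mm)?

Layer 85 (z = 10.2): the cube (footprint 22.5×7.5) is included at this height (perimeter 60.00 mm); the cylinder at (4.5, -1.5) is absent (z outside [4, 8.5]); Taking the first minus the rest: none of the subtracted shapes is present at this height, so the 22.5×7.5 cube is unchanged — boundary = 60.00 mm; the cylinder at (2, -0.5): section is a regular 32-gon, circumradius r=11 (perimeter = 2·32·11.000·sin(180°/32) = 69.00 mm); Taking the first minus the rest: starting from the result so far, the r=11 cylinder at (2, -0.5) partially overlaps it — only the 88.67 mm² overlap (of its 377.69 mm²) is removed, clipping the outline — boundary = 38.51 mm. So its perimeter = 38.51 mm. Layer 31 (z = 3.72): the cube (footprint 22.5×7.5) is included at this height (perimeter 60.00 mm); the cylinder at (4.5, -1.5) is not intersected at this z (z outside [4, 8.5]); After the difference (first − rest): none of the subtracted shapes is present at this height, so the 22.5×7.5 cube is unchanged — boundary = 60.00 mm; the cylinder at (2, -0.5) is not intersected at this z (z outside [8.5, 16]); Subtracting the remaining from the first: none of the subtracted shapes is present at this height, so that combined region is unchanged — boundary = 60.00 mm. So its perimeter = 60.00 mm. Layer 31 is larger (60.00 vs 38.51 mm).

layer 31 (z = 3.72 mm)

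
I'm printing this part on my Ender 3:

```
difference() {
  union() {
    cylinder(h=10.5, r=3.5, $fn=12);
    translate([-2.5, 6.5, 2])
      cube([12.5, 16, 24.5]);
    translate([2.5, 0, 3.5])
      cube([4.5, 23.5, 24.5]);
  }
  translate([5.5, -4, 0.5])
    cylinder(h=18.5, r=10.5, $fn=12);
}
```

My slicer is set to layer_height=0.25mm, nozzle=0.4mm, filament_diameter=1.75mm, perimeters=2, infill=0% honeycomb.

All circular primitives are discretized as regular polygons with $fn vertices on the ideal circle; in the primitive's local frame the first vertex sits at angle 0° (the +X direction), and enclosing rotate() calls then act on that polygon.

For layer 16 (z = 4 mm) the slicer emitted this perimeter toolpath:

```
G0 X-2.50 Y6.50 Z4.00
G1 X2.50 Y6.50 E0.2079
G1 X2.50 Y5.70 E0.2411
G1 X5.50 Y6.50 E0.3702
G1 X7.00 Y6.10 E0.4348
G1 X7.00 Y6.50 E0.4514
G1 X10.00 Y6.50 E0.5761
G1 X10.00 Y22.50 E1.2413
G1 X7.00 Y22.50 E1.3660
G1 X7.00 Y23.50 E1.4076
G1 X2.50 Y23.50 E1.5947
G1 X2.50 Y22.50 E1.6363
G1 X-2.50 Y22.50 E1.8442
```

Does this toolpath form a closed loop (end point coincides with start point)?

no

Start point (G0): (-2.50, 6.50). End point (last G1): the path does not return to the start — open.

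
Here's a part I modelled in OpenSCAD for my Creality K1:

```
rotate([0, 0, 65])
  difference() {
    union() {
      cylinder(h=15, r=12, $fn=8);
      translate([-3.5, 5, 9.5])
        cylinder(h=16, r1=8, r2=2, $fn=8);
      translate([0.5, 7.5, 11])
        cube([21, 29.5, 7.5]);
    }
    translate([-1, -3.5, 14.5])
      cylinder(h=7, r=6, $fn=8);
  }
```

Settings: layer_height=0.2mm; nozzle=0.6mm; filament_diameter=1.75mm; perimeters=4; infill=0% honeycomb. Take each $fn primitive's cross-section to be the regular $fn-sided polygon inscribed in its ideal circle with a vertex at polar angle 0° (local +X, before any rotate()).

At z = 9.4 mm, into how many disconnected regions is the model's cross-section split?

At z = 9.4 mm: the r=12 cylinder contributes a regular 8-gon of circumradius 12; the cone at (-3.5, 5) is not intersected at this z (z outside [9.5, 25.5]); the cube at (0.5, 7.5) does not reach this height (z outside [11, 18.5]); Taking the union: only the r=12 cylinder is present, so the union is just that shape — 1 connected region; the cylinder at (-1, -3.5) is absent (z outside [14.5, 21.5]); After the difference (first − rest): none of the subtracted shapes is present at this height, so that combined region is unchanged — 1 connected region; (whole slice rotated 65° about Z — lengths, areas and connectivity unchanged). The result has 1 disconnected region.

1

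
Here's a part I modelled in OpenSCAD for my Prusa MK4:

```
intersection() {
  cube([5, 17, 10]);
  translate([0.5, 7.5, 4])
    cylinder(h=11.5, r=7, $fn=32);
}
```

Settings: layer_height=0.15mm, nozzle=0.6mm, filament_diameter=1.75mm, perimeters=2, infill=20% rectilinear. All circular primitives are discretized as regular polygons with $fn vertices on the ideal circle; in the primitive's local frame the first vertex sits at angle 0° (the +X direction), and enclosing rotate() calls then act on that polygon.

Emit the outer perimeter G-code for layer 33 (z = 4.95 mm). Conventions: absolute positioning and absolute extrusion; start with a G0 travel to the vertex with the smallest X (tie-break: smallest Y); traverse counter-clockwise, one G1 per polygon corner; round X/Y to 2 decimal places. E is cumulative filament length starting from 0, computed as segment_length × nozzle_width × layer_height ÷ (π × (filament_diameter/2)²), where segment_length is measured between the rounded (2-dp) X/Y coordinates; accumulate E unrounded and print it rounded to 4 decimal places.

At z = 4.95 mm: the cube (footprint 5×17) is included at this height; the r=7 cylinder at (0.5, 7.5) contributes a regular 32-gon of circumradius 7; Taking the intersection: the r=7 cylinder at (0.5, 7.5) partially overlaps the 5×17 cube; clipping to the common part keeps 65.09 mm² — 1 connected region. The outline is a single polygon with 12 vertices. Extrusion per mm of travel: 0.6 × 0.15 / (π × 0.875²) = 0.037418. Accumulating E over each segment gives final E = 1.3231.

G0 X0.00 Y0.55 Z4.95
G1 X0.50 Y0.50 E0.0188
G1 X1.87 Y0.63 E0.0703
G1 X3.18 Y1.03 E0.1215
G1 X4.39 Y1.68 E0.1729
G1 X5.00 Y2.18 E0.2025
G1 X5.00 Y12.82 E0.6006
G1 X4.39 Y13.32 E0.6301
G1 X3.18 Y13.97 E0.6815
G1 X1.87 Y14.37 E0.7327
G1 X0.50 Y14.50 E0.7842
G1 X0.00 Y14.45 E0.8030
G1 X0.00 Y0.55 E1.3231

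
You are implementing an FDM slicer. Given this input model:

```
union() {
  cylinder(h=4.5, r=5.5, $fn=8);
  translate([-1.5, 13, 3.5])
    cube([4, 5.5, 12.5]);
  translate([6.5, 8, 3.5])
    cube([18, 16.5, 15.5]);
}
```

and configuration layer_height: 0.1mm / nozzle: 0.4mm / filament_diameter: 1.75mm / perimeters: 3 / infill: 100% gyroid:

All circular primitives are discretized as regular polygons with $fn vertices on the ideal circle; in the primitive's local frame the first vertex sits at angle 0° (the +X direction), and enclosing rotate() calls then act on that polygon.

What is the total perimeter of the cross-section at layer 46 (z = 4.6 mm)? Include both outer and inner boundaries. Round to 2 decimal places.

88.00 mm

At z = 4.6 mm: the cylinder is absent (z outside [0, 4.5]); the cube at (-1.5, 13) is present — its section is the full 4×5.5 rectangle (perimeter 19.00 mm); the cube at (6.5, 8) is present — its section is the full 18×16.5 rectangle (perimeter 69.00 mm); Combining (union): the 2 present regions are separate (no shared area or edge), so areas and boundary lengths simply add and each stays a separate island — boundary = 88.00 mm. Overall, the cross-section has 2 separate islands. Total boundary length (outer) = 88.00 mm.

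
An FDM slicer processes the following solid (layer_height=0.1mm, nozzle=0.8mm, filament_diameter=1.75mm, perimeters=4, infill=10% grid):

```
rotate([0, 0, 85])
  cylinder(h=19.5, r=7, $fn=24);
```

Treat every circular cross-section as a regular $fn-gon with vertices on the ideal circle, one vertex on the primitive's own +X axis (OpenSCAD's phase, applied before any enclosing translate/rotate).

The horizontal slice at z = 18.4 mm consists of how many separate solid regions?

1

At z = 18.4 mm: the r=7 cylinder contributes a regular 24-gon of circumradius 7; (whole slice rotated 85° about Z — lengths, areas and connectivity unchanged). The result has 1 disconnected region.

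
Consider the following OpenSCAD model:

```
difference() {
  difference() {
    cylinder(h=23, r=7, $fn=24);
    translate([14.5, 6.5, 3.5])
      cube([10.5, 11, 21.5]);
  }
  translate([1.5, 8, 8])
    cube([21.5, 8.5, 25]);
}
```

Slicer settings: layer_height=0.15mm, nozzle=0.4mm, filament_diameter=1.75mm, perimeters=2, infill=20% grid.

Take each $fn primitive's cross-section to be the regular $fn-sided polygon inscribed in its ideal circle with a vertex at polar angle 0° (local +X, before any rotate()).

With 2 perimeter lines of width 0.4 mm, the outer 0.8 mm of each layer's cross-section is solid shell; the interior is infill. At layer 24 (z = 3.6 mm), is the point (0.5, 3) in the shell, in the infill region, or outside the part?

infill

At z = 3.6 mm: the cylinder: section is a regular 24-gon, circumradius r=7; the cube at (14.5, 6.5) (footprint 10.5×11) is included at this height; Taking the first minus the rest: starting from the r=7 cylinder, the 10.5×11 cube at (14.5, 6.5) misses the remaining region (no effect) — 1 connected region; the cube at (1.5, 8) is absent (z outside [8, 33]); Subtracting the remaining from the first: none of the subtracted shapes is present at this height, so the result so far is unchanged — 1 connected region. Overall, the cross-section is a single solid region. The nearest boundary edge runs (0.00, 7.00)→(1.81, 6.76); distance from the point to it = 3.90 mm. The point is inside the cross-section and 3.90 mm from the nearest boundary — more than the 0.8 mm shell width (2 × 0.4), so it's in the infill interior.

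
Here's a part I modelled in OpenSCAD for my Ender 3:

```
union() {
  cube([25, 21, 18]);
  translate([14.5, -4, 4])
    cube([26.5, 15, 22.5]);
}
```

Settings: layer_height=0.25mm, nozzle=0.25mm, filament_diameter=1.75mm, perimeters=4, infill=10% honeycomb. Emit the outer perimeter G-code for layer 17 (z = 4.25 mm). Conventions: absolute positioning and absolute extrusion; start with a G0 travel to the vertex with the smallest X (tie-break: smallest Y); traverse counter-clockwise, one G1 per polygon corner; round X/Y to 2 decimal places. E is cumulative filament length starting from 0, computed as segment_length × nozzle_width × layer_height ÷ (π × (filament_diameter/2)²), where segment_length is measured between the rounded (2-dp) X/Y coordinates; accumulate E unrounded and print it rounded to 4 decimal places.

G0 X0.00 Y0.00 Z4.25
G1 X14.50 Y0.00 E0.3768
G1 X14.50 Y-4.00 E0.4807
G1 X41.00 Y-4.00 E1.1693
G1 X41.00 Y11.00 E1.5591
G1 X25.00 Y11.00 E1.9748
G1 X25.00 Y21.00 E2.2347
G1 X0.00 Y21.00 E2.8843
G1 X0.00 Y0.00 E3.4300

At z = 4.25 mm: the cube (footprint 25×21) is included at this height; the cube at (14.5, -4) (footprint 26.5×15) is included at this height; Merging all regions: the regions partially overlap (shared area 115.50 mm²), so overlapping operands fuse into one piece — 1 connected region. The outline is a single polygon with 8 vertices. Extrusion per mm of travel: 0.25 × 0.25 / (π × 0.875²) = 0.025984. Accumulating E over each segment gives final E = 3.4300.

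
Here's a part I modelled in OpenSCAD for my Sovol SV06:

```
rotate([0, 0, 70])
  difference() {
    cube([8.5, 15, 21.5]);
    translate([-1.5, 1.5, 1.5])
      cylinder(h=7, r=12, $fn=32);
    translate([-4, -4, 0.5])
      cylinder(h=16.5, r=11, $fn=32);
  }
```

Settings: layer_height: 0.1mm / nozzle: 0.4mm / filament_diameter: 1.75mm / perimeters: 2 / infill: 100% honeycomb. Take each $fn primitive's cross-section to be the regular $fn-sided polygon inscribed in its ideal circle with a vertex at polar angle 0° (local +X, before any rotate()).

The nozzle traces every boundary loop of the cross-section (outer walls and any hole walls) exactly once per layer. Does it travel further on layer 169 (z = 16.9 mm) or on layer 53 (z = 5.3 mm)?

Layer 169 (z = 16.9): the cube (footprint 8.5×15) is included at this height (perimeter 47.00 mm); the cylinder at (-1.5, 1.5) is absent (z outside [1.5, 8.5]); the r=11 cylinder at (-4, -4) gives a regular 32-gon of circumradius 11 (constant along its height) (perimeter = 2·32·11.000·sin(180°/32) = 69.00 mm); Subtracting the remaining from the first: starting from the 8.5×15 cube, the r=11 cylinder at (-4, -4) partially overlaps it — only the 24.70 mm² overlap (of its 377.69 mm²) is removed, clipping the outline — boundary = 43.61 mm; (rotated 70° about Z; rotation is an isometry so areas/perimeters/island counts are preserved). So its perimeter = 43.61 mm. Layer 53 (z = 5.3): the cube is present — its section is the full 8.5×15 rectangle (perimeter 47.00 mm); the cylinder at (-1.5, 1.5): section is a regular 32-gon, circumradius r=12 (perimeter = 2·32·12.000·sin(180°/32) = 75.28 mm); the r=11 cylinder at (-4, -4) contributes a regular 32-gon of circumradius 11 (perimeter = 2·32·11.000·sin(180°/32) = 69.00 mm); Taking the first minus the rest: starting from the 8.5×15 cube, the r=12 cylinder at (-1.5, 1.5) partially overlaps it — only the 98.50 mm² overlap (of its 449.49 mm²) is removed, clipping the outline; the r=11 cylinder at (-4, -4) misses the remaining region (no effect) — boundary = 27.32 mm; (rotated 70° about Z; rotation is an isometry so areas/perimeters/island counts are preserved). So its perimeter = 27.32 mm. Layer 169 is larger (43.61 vs 27.32 mm).

layer 169 (z = 16.9 mm)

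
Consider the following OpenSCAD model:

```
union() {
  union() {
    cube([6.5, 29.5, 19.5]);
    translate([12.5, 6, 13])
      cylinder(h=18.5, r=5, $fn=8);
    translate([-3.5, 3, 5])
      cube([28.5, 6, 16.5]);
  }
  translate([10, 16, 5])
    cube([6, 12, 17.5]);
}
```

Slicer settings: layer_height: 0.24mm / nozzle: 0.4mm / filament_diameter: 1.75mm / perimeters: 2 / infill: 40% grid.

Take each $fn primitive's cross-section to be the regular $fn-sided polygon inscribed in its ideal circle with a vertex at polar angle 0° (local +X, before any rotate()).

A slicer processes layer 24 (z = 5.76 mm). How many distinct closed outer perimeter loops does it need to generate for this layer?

At z = 5.76 mm: the 6.5×29.5 cube contributes its full rectangle; the cylinder at (12.5, 6) does not reach this height (z outside [13, 31.5]); the 28.5×6 cube at (-3.5, 3) contributes its full rectangle; Taking the union: the regions partially overlap (shared area 39.00 mm²), so overlapping operands fuse into one piece — 1 connected region; the 6×12 cube at (10, 16) contributes its full rectangle; Combining (union): the 2 present regions are separate (no shared area or edge), so areas and boundary lengths simply add and each stays a separate island — 2 connected regions. The result has 2 disconnected regions.

2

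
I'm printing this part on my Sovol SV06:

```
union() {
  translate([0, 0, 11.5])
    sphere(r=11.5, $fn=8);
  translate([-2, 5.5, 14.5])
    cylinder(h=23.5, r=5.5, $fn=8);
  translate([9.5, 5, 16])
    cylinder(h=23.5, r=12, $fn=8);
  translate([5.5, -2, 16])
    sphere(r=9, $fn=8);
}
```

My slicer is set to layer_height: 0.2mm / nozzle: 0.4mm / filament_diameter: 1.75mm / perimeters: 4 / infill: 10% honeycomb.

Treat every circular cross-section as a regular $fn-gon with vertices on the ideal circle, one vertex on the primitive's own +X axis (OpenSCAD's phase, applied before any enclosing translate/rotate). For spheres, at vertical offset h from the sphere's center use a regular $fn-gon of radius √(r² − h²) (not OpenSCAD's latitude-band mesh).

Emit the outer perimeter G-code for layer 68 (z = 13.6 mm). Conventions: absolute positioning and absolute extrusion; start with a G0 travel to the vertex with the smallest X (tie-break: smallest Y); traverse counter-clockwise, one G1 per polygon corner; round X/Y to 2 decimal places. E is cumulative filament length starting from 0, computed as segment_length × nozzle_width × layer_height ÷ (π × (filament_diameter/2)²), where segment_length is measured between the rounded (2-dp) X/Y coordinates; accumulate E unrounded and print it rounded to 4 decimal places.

At z = 13.6 mm: the sphere: section is a regular 8-gon, circumradius = √(r²−h²) = √(11.5²−2.1²) = 11.307; the cylinder at (-2, 5.5) is absent (z outside [14.5, 38]); the cylinder at (9.5, 5) is not intersected at this z (z outside [16, 39.5]); the r=9 sphere at (5.5, -2) contributes a regular 8-gon of circumradius √(9²−2.4²) = 8.674; Merging all regions: the regions partially overlap (shared area 166.46 mm²), so overlapping operands fuse into one piece — 1 connected region. The outline is a single polygon with 12 vertices. Extrusion per mm of travel: 0.4 × 0.2 / (π × 0.875²) = 0.033260. Accumulating E over each segment gives final E = 2.4899.

G0 X-11.31 Y0.00 Z13.60
G1 X-7.99 Y-7.99 E0.2878
G1 X0.00 Y-11.31 E0.5756
G1 X3.51 Y-9.85 E0.7020
G1 X5.50 Y-10.67 E0.7736
G1 X11.63 Y-8.13 E0.9943
G1 X14.17 Y-2.00 E1.2150
G1 X11.63 Y4.13 E1.4357
G1 X9.17 Y5.15 E1.5242
G1 X7.99 Y7.99 E1.6265
G1 X0.00 Y11.31 E1.9143
G1 X-7.99 Y7.99 E2.2021
G1 X-11.31 Y0.00 E2.4899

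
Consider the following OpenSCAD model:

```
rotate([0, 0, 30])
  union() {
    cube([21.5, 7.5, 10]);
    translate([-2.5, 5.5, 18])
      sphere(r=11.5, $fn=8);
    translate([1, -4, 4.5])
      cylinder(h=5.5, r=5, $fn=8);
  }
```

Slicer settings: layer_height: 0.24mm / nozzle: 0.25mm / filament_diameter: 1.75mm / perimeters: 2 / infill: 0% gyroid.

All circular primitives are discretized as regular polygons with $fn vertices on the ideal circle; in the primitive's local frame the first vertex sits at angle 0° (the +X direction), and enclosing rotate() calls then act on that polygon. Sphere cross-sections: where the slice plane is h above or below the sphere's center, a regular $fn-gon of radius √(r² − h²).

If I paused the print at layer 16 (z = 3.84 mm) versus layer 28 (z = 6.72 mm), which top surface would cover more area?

layer 28 (z = 6.72 mm)

Layer 16 (z = 3.84): the 21.5×7.5 cube contributes its full rectangle (area 161.25 mm²); the sphere at (-2.5, 5.5) is not intersected at this z (|z−center|=14.160 > r=11.5); the cylinder at (1, -4) is absent (z outside [4.5, 10]); Combining (union): only the 21.5×7.5 cube is present, so the union is just that shape — area = 161.25 mm²; (rotated 30° about Z; rotation is an isometry so areas/perimeters/island counts are preserved). So its area = 161.25 mm². Layer 28 (z = 6.72): the cube is present — its section is the full 21.5×7.5 rectangle (area 161.25 mm²); the sphere at (-2.5, 5.5): section is a regular 8-gon, circumradius = √(r²−h²) = √(11.5²−11.28²) = 2.239 (area = (8/2)·2.239²·sin(360°/8) = 14.17 mm²); the r=5 cylinder at (1, -4) gives a regular 8-gon of circumradius 5 (constant along its height) (area = (8/2)·5.000²·sin(360°/8) = 70.71 mm²); Merging all regions: the regions partially overlap — summed areas 246.14 mm² minus the doubly-counted overlap 2.00 mm² gives 244.14 mm² — area = 244.14 mm²; (rotated 30° about Z; rotation is an isometry so areas/perimeters/island counts are preserved). So its area = 244.14 mm². Layer 28 is larger (244.14 vs 161.25 mm²).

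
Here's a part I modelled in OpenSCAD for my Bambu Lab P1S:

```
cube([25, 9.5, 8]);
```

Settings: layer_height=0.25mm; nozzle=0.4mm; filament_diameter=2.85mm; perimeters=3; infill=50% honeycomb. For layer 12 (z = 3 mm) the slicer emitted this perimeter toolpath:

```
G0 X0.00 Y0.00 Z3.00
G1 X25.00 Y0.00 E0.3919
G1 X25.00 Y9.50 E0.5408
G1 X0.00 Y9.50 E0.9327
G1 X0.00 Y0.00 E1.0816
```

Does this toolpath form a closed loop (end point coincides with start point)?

yes

Start point (G0): (0.00, 0.00). End point (last G1): the path returns to the start — closed.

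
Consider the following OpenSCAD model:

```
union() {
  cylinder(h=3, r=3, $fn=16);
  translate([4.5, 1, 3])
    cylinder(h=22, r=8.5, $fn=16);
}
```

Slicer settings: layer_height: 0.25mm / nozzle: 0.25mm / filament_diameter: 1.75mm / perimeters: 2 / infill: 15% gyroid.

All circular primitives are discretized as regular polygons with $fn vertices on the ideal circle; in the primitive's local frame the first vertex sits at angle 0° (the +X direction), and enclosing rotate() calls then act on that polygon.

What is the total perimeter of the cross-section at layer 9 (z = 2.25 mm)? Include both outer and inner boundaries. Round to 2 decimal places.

18.73 mm

At z = 2.25 mm: the r=3 cylinder gives a regular 16-gon of circumradius 3 (constant along its height) (perimeter = 2·16·3.000·sin(180°/16) = 18.73 mm); the cylinder at (4.5, 1) is not intersected at this z (z outside [3, 25]); Combining (union): only the r=3 cylinder is present, so the union is just that shape — boundary = 18.73 mm. Overall, the cross-section is a single solid region. Total boundary length (outer) = 18.73 mm.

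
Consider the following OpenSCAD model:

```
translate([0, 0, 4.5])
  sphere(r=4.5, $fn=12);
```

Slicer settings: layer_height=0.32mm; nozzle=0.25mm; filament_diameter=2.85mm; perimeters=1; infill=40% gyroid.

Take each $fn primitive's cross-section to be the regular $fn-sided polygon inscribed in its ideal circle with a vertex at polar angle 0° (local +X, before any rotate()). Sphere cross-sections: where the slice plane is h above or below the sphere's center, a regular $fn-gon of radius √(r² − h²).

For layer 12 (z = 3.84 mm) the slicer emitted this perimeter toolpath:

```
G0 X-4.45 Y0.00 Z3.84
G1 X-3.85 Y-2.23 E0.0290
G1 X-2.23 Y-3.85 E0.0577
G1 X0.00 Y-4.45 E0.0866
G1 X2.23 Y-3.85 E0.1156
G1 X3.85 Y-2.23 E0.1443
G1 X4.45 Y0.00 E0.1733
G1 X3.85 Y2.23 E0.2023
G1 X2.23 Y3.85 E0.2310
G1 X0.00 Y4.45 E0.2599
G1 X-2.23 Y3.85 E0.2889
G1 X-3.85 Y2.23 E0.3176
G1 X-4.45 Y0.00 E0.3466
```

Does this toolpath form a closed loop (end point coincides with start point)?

Start point (G0): (-4.45, 0.00). End point (last G1): the path returns to the start — closed.

yes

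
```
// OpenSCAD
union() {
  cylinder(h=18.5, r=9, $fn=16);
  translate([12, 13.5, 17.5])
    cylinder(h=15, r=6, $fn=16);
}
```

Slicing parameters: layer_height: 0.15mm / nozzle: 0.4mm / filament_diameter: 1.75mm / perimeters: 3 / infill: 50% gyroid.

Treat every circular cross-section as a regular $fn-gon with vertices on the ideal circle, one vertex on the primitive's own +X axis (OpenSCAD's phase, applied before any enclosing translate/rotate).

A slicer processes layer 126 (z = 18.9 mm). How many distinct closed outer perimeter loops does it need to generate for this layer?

At z = 18.9 mm: the cylinder is not intersected at this z (z outside [0, 18.5]); the r=6 cylinder at (12, 13.5) gives a regular 16-gon of circumradius 6 (constant along its height); Merging all regions: only the r=6 cylinder at (12, 13.5) is present, so the union is just that shape — 1 connected region. The result has 1 disconnected region.

1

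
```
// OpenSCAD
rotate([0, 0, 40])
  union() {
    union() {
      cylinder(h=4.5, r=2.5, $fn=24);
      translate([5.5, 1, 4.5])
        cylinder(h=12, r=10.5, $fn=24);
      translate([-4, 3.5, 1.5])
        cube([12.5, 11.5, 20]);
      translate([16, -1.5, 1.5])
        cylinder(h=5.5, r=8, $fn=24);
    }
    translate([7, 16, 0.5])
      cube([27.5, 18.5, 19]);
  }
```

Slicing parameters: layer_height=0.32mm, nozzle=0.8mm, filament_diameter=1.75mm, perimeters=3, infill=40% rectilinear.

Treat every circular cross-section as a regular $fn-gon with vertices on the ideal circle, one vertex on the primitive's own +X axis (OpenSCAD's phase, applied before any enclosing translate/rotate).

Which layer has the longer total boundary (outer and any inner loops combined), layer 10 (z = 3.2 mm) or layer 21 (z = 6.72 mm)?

Layer 10 (z = 3.2): the cylinder: section is a regular 24-gon, circumradius r=2.5 (perimeter = 2·24·2.500·sin(180°/24) = 15.66 mm); the cylinder at (5.5, 1) does not reach this height (z outside [4.5, 16.5]); the cube at (-4, 3.5) (footprint 12.5×11.5) is included at this height (perimeter 48.00 mm); the r=8 cylinder at (16, -1.5) contributes a regular 24-gon of circumradius 8 (perimeter = 2·24·8.000·sin(180°/24) = 50.12 mm); Combining (union): the 3 present regions are separate (no shared area or edge), so areas and boundary lengths simply add and each stays a separate island — boundary = 113.79 mm; the cube at (7, 16) is present — its section is the full 27.5×18.5 rectangle (perimeter 92.00 mm); Combining (union): the 2 present regions are separate (no shared area or edge), so areas and boundary lengths simply add and each stays a separate island — boundary = 205.79 mm; (rotated 40° about Z; rotation is an isometry so areas/perimeters/island counts are preserved). So its perimeter = 205.79 mm. Layer 21 (z = 6.72): the cylinder does not reach this height (z outside [0, 4.5]); the r=10.5 cylinder at (5.5, 1) contributes a regular 24-gon of circumradius 10.5 (perimeter = 2·24·10.500·sin(180°/24) = 65.79 mm); the cube at (-4, 3.5) is present — its section is the full 12.5×11.5 rectangle (perimeter 48.00 mm); the r=8 cylinder at (16, -1.5) contributes a regular 24-gon of circumradius 8 (perimeter = 2·24·8.000·sin(180°/24) = 50.12 mm); Merging all regions: the regions partially overlap (shared area 160.43 mm²), so the edge portions inside another operand are dropped and the merged outline is re-measured after clipping — boundary = 92.68 mm; the cube at (7, 16) is present — its section is the full 27.5×18.5 rectangle (perimeter 92.00 mm); Merging all regions: the 2 present regions are separate (no shared area or edge), so areas and boundary lengths simply add and each stays a separate island — boundary = 184.68 mm; (rotated 40° about Z; rotation is an isometry so areas/perimeters/island counts are preserved). So its perimeter = 184.68 mm. Layer 10 is larger (205.79 vs 184.68 mm).

layer 10 (z = 3.2 mm)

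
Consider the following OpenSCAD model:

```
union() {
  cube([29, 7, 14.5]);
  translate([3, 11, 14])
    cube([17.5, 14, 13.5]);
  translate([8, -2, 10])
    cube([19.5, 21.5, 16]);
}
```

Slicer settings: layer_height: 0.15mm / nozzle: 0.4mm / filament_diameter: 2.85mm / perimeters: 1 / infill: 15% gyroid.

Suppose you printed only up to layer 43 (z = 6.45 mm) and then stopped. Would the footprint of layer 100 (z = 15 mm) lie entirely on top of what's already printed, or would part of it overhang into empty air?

Compare the two slices. At z = 6.45: the cube is present — its section is the full 29×7 rectangle (area 203.00 mm²); the cube at (3, 11) is absent (z outside [14, 27.5]); the cube at (8, -2) does not reach this height (z outside [10, 26]); Combining (union): only the 29×7 cube is present, so the union is just that shape — area = 203.00 mm². At z = 15: the cube is absent (z outside [0, 14.5]); the cube at (3, 11) is present — its section is the full 17.5×14 rectangle (area 245.00 mm²); the cube at (8, -2) is present — its section is the full 19.5×21.5 rectangle (area 419.25 mm²); Merging all regions: the regions partially overlap — summed areas 664.25 mm² minus the doubly-counted overlap 106.25 mm² gives 558.00 mm² — area = 558.00 mm². Checking containment: at z = 15 the cross-section extends beyond the z = 6.45 cross-section by about 421.50 mm².

part overhangs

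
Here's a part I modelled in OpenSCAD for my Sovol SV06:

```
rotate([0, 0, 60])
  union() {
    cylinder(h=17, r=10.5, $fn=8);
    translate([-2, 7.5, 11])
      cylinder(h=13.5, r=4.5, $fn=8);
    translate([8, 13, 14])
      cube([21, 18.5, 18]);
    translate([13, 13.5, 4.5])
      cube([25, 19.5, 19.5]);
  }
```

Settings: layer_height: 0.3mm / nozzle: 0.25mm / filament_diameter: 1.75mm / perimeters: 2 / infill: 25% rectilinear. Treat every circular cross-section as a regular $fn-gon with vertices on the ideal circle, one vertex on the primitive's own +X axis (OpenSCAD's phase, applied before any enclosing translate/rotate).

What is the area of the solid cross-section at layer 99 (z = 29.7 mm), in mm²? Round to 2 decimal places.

At z = 29.7 mm: the cylinder does not reach this height (z outside [0, 17]); the cylinder at (-2, 7.5) is not intersected at this z (z outside [11, 24.5]); the 21×18.5 cube at (8, 13) contributes its full rectangle (area 388.50 mm²); the cube at (13, 13.5) is not intersected at this z (z outside [4.5, 24]); Taking the union: only the 21×18.5 cube at (8, 13) is present, so the union is just that shape — area = 388.50 mm²; (rotated 60° about Z; rotation is an isometry so areas/perimeters/island counts are preserved). Overall, the cross-section is a single solid region. Net area = 388.50 mm².

388.50 mm²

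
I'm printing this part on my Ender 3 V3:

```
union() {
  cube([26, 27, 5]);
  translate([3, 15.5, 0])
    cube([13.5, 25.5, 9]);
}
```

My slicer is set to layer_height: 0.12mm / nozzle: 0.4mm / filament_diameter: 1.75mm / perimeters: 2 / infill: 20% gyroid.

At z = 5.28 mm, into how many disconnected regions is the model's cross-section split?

1

At z = 5.28 mm: the cube is not intersected at this z (z outside [0, 5]); the cube at (3, 15.5) is present — its section is the full 13.5×25.5 rectangle; Combining (union): only the 13.5×25.5 cube at (3, 15.5) is present, so the union is just that shape — 1 connected region. The result has 1 disconnected region.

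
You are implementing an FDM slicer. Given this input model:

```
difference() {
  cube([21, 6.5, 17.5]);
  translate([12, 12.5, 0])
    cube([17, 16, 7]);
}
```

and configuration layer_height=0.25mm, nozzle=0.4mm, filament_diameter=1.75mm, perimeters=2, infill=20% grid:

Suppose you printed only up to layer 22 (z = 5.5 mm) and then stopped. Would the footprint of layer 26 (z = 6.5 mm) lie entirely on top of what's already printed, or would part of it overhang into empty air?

entirely on top

Compare the two slices. At z = 5.5: the cube is present — its section is the full 21×6.5 rectangle (area 136.50 mm²); the cube at (12, 12.5) is present — its section is the full 17×16 rectangle (area 272.00 mm²); Subtracting the remaining from the first: starting from the 21×6.5 cube (136.50 mm²), the 17×16 cube at (12, 12.5) misses the remaining region (no effect) — area = 136.50 mm². At z = 6.5: the cube (footprint 21×6.5) is included at this height (area 136.50 mm²); the cube at (12, 12.5) is present — its section is the full 17×16 rectangle (area 272.00 mm²); Taking the first minus the rest: starting from the 21×6.5 cube (136.50 mm²), the 17×16 cube at (12, 12.5) misses the remaining region (no effect) — area = 136.50 mm². Checking containment: the cross-section at z = 6.5 is a subset of the cross-section at z = 5.5.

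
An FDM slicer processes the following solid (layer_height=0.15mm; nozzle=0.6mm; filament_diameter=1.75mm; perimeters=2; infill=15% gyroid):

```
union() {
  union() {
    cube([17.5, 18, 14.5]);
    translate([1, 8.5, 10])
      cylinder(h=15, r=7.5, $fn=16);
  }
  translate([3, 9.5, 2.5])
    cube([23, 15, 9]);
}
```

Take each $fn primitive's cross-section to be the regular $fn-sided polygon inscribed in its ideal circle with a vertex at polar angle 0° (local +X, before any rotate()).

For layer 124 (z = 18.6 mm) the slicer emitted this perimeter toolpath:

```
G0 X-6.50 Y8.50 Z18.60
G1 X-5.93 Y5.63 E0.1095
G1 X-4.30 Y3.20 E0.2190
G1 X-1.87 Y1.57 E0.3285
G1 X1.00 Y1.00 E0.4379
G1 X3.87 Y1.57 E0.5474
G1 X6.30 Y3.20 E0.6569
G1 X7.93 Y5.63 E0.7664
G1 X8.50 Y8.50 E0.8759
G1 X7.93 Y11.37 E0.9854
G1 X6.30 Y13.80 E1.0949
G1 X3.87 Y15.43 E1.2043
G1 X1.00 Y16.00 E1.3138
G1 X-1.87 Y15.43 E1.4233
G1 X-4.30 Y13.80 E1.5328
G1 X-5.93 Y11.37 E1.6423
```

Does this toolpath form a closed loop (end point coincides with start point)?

no

Start point (G0): (-6.50, 8.50). End point (last G1): the path does not return to the start — open.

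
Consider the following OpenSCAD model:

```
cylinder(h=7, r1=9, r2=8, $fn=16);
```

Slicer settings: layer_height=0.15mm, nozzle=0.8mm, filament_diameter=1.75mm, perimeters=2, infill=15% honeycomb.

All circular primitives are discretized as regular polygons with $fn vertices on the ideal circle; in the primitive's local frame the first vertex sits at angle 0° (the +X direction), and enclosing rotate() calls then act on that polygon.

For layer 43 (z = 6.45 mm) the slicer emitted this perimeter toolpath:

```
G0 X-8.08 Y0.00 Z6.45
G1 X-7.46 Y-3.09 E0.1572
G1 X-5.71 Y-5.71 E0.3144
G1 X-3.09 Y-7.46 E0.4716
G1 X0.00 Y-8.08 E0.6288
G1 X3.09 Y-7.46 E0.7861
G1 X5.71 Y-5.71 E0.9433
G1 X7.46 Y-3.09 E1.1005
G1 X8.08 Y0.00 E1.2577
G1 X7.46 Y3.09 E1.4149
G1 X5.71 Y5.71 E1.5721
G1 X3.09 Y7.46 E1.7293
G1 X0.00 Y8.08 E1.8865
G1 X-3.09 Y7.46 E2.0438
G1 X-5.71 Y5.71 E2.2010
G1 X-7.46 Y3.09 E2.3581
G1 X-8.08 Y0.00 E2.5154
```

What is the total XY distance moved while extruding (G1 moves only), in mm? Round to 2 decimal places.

50.42 mm

Sum the Euclidean lengths of each G1 segment: total = 50.42 mm.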